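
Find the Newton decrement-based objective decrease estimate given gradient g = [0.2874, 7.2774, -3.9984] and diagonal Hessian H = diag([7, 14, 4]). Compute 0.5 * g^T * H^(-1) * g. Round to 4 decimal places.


Step 1: H is diagonal, so H^(-1) * g = [0.0411, 0.5198, -0.9996].
Step 2: g^T H^(-1) g = sum_i g_i^2 / H_ii
  = (0.2874)^2/7 + (7.2774)^2/14 + (-3.9984)^2/4
  = 0.0118 + 3.7829 + 3.9968 = 7.7915
Step 3: Objective decrease = 0.5 * g^T H^(-1) g = 3.8957


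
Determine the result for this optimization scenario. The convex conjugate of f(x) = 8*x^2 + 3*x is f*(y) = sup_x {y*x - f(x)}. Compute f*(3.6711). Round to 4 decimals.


f*(y) = sup_x {y*x - a*x^2 - b*x} = sup_x {(y-b)*x - a*x^2}
FOC: (y - b) - 2a*x = 0 => x* = (y - b)/(2a)
x* = (3.6711 - 3)/(2*8) = 0.0419
f*(3.6711) = (y-b)^2/(4a) = (3.6711 - 3)^2/(4*8)
= 0.4504/32 = 0.0141


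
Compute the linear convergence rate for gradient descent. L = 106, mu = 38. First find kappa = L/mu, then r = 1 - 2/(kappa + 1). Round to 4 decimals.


Step 1: Compute the condition number.
kappa = L/mu = 106/38 = 2.7895
Step 2: Compute the convergence rate.
r = 1 - 2/(kappa + 1) = 1 - 2*mu/(L + mu) = (L - mu)/(L + mu) = 68/144 = 0.4722


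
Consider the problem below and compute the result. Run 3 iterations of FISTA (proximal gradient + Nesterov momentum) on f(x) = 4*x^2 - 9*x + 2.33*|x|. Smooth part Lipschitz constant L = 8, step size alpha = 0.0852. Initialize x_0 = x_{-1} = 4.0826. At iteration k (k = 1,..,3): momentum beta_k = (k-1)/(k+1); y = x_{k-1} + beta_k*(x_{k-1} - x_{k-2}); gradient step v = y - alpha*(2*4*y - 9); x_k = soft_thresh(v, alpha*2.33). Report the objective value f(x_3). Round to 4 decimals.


FISTA on f(x) = 4*x^2 - 9*x + 2.33*|x|
L = 8, alpha = 0.0852
Iteration 1: beta = 0.0, y = 4.0826 + 0.0*(4.0826 - 4.0826) = 4.0826
  grad(y) = 23.6608, v = y - alpha*grad = 2.0667
  prox(v) = soft_thresh(2.0667, 0.1985) = 1.8682
Iteration 2: beta = 0.3333, y = 1.8682 + 0.3333*(1.8682 - 4.0826) = 1.13
  grad(y) = 0.0404, v = y - alpha*grad = 1.1266
  prox(v) = soft_thresh(1.1266, 0.1985) = 0.9281
Iteration 3: beta = 0.5, y = 0.9281 + 0.5*(0.9281 - 1.8682) = 0.458
  grad(y) = -5.3357, v = y - alpha*grad = 0.9126
  prox(v) = soft_thresh(0.9126, 0.1985) = 0.7141
f(x_3) = 4*0.7141^2 - 9*0.7141 + 2.33*|0.7141| = -2.7233


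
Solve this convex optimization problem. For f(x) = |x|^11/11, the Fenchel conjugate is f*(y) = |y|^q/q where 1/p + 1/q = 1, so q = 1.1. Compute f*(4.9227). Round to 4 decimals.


The conjugate exponent q satisfies 1/p + 1/q = 1.
p = 11, so q = 11/(11 - 1) = 1.1
|y|^q = 4.9227^1.1 = 5.7733
f*(4.9227) = 5.7733 / 1.1 = 5.2484


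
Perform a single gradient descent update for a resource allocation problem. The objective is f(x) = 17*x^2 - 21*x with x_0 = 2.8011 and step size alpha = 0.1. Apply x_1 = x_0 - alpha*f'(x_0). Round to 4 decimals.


We compute the gradient at x_0 and apply the update.
f'(x) = 34*x - 21
f'(2.8011) = 34*2.8011 - 21 = 74.2374
x_1 = 2.8011 - 0.1*74.2374 = -4.6226


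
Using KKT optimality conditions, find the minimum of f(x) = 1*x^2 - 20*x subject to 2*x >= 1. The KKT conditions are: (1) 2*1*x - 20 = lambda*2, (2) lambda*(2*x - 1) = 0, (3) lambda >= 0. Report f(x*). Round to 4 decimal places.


Step 1: Try lambda = 0 (constraint inactive).
Stationarity: 2*1*x - 20 = 0
x* = 20/(2*1) = 10.0
Check constraint: 2*10.0 = 20.0 >= 1 -- satisfied.
Step 2: Compute optimal value.
f(x*) = 1*10.0^2 - 20*10.0 = -100.0


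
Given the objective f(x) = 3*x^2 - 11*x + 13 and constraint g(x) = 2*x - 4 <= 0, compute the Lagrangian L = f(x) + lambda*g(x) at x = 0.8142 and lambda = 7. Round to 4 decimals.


Step 1: Evaluate f(x).
f(0.8142) = 3*0.8142^2 - 11*0.8142 + 13 = 6.0326
Step 2: Evaluate g(x).
g(0.8142) = 2*0.8142 - 4 = -2.3716
Step 3: Compute Lagrangian.
L = 6.0326 + 7*-2.3716 = -10.5686


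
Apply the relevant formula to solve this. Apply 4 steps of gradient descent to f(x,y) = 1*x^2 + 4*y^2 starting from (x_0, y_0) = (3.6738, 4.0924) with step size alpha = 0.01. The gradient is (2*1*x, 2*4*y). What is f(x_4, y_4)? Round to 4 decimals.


Gradient descent on f(x,y) = 1*x^2 + 4*y^2.
Starting point: (3.6738, 4.0924), alpha = 0.01
Step 1: grad_x = 2*1*3.6738 = 7.3476, grad_y = 2*4*4.0924 = 32.7392
  x_1 = 3.6738 - 0.01*7.3476 = 3.6003
  y_1 = 4.0924 - 0.01*32.7392 = 3.765
Step 2: grad_x = 2*1*3.6003 = 7.2006, grad_y = 2*4*3.765 = 30.1201
  x_2 = 3.6003 - 0.01*7.2006 = 3.5283
  y_2 = 3.765 - 0.01*30.1201 = 3.4638
Step 3: grad_x = 2*1*3.5283 = 7.0566, grad_y = 2*4*3.4638 = 27.7105
  x_3 = 3.5283 - 0.01*7.0566 = 3.4578
  y_3 = 3.4638 - 0.01*27.7105 = 3.1867
Step 4: grad_x = 2*1*3.4578 = 6.9155, grad_y = 2*4*3.1867 = 25.4936
  x_4 = 3.4578 - 0.01*6.9155 = 3.3886
  y_4 = 3.1867 - 0.01*25.4936 = 2.9318
f(3.3886, 2.9318) = 1*3.3886^2 + 4*2.9318^2 = 45.8636


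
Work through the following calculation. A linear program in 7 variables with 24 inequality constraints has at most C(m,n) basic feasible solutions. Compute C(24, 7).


Each vertex corresponds to some choice of n active constraints out of m, so the number of vertices is at most C(m, n) = m! / (n!(m-n)!).
m = 24, n = 7
Numerator: 24 * 23 * 22 * 21 * 20 * 19 * 18
Denominator: 7! = 5040
C(24, 7) = 346104


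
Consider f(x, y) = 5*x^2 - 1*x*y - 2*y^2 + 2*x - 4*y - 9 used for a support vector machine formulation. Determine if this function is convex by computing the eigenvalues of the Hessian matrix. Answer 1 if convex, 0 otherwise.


The Hessian of f(x,y) = 5*x^2 - 1*x*y - 2*y^2 + 2*x - 4*y - 9 is:
H = [[10, -1], [-1, -4]]
Trace = 10 - 4 = 6
Determinant = 10*-4 - (-1)^2 = -41
Discriminant = (6)^2 - 4*-41 = 200.0
Eigenvalues: lambda_1 = -4.0711, lambda_2 = 10.0711
The function is not convex.

0


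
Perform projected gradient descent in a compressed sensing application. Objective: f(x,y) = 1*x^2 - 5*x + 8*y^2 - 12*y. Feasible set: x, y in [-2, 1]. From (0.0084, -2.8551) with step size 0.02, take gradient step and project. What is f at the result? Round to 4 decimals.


Step 1: Compute gradient at (0.0084, -2.8551).
grad_x = 2*1*0.0084 - 5 = -4.9832
grad_y = 2*8*-2.8551 - 12 = -57.6816
Step 2: Gradient step.
x_raw = 0.0084 - 0.02*-4.9832 = 0.1081
y_raw = -2.8551 - 0.02*-57.6816 = -1.7015
Step 3: Project onto [-2, 1].
x_proj = clip(0.1081) = 0.1081
y_proj = clip(-1.7015) = -1.7015
Step 4: Evaluate f.
f(0.1081, -1.7015) = 43.0489


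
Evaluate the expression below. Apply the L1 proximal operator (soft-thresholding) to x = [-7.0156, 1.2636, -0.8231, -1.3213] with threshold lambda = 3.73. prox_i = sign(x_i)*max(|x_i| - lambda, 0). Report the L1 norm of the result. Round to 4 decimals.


Soft-thresholding with lambda = 3.73:
prox(-7.0156) = sign(-7.0156)*max(|-7.0156| - 3.73, 0) = -3.2856
prox(1.2636) = sign(1.2636)*max(|1.2636| - 3.73, 0) = 0.0
prox(-0.8231) = sign(-0.8231)*max(|-0.8231| - 3.73, 0) = 0.0
prox(-1.3213) = sign(-1.3213)*max(|-1.3213| - 3.73, 0) = 0.0
prox(x) = [-3.2856, 0.0, 0.0, 0.0]
||prox(x)||_1 = 3.2856 + 0.0 + 0.0 + 0.0 = 3.2856


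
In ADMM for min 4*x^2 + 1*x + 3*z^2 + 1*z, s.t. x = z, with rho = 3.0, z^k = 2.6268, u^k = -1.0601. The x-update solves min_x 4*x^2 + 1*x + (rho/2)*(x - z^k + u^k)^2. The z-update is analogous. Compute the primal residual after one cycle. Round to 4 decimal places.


ADMM iteration with rho = 3.0, z^k = 2.6268, u^k = -1.0601
Step 1: x-update.
Minimize 4*x^2 + 1*x + (3.0/2)*(x - 2.6268 - 1.0601)^2
FOC: (2*4 + 3.0)*x = -1 + 3.0*(2.6268 + 1.0601)
x^{k+1} = 0.9146
Step 2: z-update.
Minimize 3*z^2 + 1*z + (3.0/2)*(0.9146 - z - 1.0601)^2
FOC: (2*3 + 3.0)*z = -1 + 3.0*(0.9146 - 1.0601)
z^{k+1} = -0.1596
Step 3: u-update.
u^{k+1} = -1.0601 + 0.9146 + 0.1596 = 0.0141
Step 4: Primal residual = |0.9146 + 0.1596| = 1.0742


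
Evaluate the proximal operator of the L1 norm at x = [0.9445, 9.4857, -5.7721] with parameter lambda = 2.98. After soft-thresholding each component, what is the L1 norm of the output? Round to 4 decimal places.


Soft-thresholding with lambda = 2.98:
prox(0.9445) = sign(0.9445)*max(|0.9445| - 2.98, 0) = 0.0
prox(9.4857) = sign(9.4857)*max(|9.4857| - 2.98, 0) = 6.5057
prox(-5.7721) = sign(-5.7721)*max(|-5.7721| - 2.98, 0) = -2.7921
prox(x) = [0.0, 6.5057, -2.7921]
||prox(x)||_1 = 0.0 + 6.5057 + 2.7921 = 9.2978


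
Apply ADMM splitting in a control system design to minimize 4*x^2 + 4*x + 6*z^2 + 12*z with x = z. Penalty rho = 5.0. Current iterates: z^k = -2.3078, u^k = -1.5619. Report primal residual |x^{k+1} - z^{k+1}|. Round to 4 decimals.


ADMM iteration with rho = 5.0, z^k = -2.3078, u^k = -1.5619
Step 1: x-update.
Minimize 4*x^2 + 4*x + (5.0/2)*(x + 2.3078 - 1.5619)^2
FOC: (2*4 + 5.0)*x = -4 + 5.0*(-2.3078 + 1.5619)
x^{k+1} = -0.5946
Step 2: z-update.
Minimize 6*z^2 + 12*z + (5.0/2)*(-0.5946 - z - 1.5619)^2
FOC: (2*6 + 5.0)*z = -12 + 5.0*(-0.5946 - 1.5619)
z^{k+1} = -1.3401
Step 3: u-update.
u^{k+1} = -1.5619 - 0.5946 + 1.3401 = -0.8163
Step 4: Primal residual = |-0.5946 + 1.3401| = 0.7456


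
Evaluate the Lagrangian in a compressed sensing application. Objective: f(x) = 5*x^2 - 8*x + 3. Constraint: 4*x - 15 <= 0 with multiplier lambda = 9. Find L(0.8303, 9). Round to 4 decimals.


Step 1: Evaluate f(x).
f(0.8303) = 5*0.8303^2 - 8*0.8303 + 3 = -0.1954
Step 2: Evaluate g(x).
g(0.8303) = 4*0.8303 - 15 = -11.6788
Step 3: Compute Lagrangian.
L = -0.1954 + 9*-11.6788 = -105.3046


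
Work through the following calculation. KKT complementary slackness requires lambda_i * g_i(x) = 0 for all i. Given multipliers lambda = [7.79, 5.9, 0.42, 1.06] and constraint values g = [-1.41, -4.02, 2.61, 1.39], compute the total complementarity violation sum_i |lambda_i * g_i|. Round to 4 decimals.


KKT complementary slackness check:
lambda_1 * g_1 = 7.79 * -1.41 = -10.9839
lambda_2 * g_2 = 5.9 * -4.02 = -23.718
lambda_3 * g_3 = 0.42 * 2.61 = 1.0962
lambda_4 * g_4 = 1.06 * 1.39 = 1.4734
Total violation = 10.9839 + 23.718 + 1.0962 + 1.4734 = 37.2715


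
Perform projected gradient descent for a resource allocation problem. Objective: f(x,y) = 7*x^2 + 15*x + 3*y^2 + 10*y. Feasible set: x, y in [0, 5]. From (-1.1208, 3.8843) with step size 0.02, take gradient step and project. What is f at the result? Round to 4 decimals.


Step 1: Compute gradient at (-1.1208, 3.8843).
grad_x = 2*7*-1.1208 + 15 = -0.6912
grad_y = 2*3*3.8843 + 10 = 33.3058
Step 2: Gradient step.
x_raw = -1.1208 - 0.02*-0.6912 = -1.107
y_raw = 3.8843 - 0.02*33.3058 = 3.2182
Step 3: Project onto [0, 5].
x_proj = clip(-1.107) = 0.0
y_proj = clip(3.2182) = 3.2182
Step 4: Evaluate f.
f(0.0, 3.2182) = 63.252


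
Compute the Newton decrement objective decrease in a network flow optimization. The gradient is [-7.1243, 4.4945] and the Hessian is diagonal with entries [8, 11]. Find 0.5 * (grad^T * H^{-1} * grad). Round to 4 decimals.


Step 1: H is diagonal, so H^(-1) * g = [-0.8905, 0.4086].
Step 2: g^T H^(-1) g = sum_i g_i^2 / H_ii
  = (-7.1243)^2/8 + (4.4945)^2/11
  = 6.3445 + 1.8364 = 8.1809
Step 3: Objective decrease = 0.5 * g^T H^(-1) g = 4.0904


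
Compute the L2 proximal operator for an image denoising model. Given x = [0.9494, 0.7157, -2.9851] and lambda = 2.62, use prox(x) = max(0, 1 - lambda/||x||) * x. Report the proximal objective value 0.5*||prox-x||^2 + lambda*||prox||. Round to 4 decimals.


Step 1: Compute ||x||.
||x|| = 3.2132
Step 2: Compute scaling factor.
scale = max(0, 1 - 2.62/3.2132) = 0.1846
Step 3: prox(x) = [0.1753, 0.1321, -0.5511]
||prox(x)|| = 0.5932
Step 4: Proximal objective.
0.5*||prox-x||^2 = 3.4322
lambda*||prox|| = 1.5542
Total = 4.9863


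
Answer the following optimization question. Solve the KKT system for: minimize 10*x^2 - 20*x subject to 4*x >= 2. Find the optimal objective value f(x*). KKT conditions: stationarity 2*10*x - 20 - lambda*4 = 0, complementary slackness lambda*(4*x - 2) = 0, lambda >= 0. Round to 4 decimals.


Step 1: Try lambda = 0 (constraint inactive).
Stationarity: 2*10*x - 20 = 0
x* = 20/(2*10) = 1.0
Check constraint: 4*1.0 = 4.0 >= 2 -- satisfied.
Step 2: Compute optimal value.
f(x*) = 10*1.0^2 - 20*1.0 = -10.0


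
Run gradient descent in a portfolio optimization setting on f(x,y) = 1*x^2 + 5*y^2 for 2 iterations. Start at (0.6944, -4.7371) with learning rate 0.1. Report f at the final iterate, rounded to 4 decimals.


Gradient descent on f(x,y) = 1*x^2 + 5*y^2.
Starting point: (0.6944, -4.7371), alpha = 0.1
Step 1: grad_x = 2*1*0.6944 = 1.3888, grad_y = 2*5*-4.7371 = -47.371
  x_1 = 0.6944 - 0.1*1.3888 = 0.5555
  y_1 = -4.7371 - 0.1*-47.371 = 0.0
Step 2: grad_x = 2*1*0.5555 = 1.111, grad_y = 2*5*0.0 = 0.0
  x_2 = 0.5555 - 0.1*1.111 = 0.4444
  y_2 = 0.0 - 0.1*0.0 = 0.0
f(0.4444, 0.0) = 1*0.4444^2 + 5*0.0^2 = 0.1975


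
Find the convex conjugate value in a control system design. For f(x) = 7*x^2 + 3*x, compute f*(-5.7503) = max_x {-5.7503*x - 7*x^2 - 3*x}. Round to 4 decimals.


f*(y) = sup_x {y*x - a*x^2 - b*x} = sup_x {(y-b)*x - a*x^2}
FOC: (y - b) - 2a*x = 0 => x* = (y - b)/(2a)
x* = (-5.7503 - 3)/(2*7) = -0.625
f*(-5.7503) = (y-b)^2/(4a) = (-5.7503 - 3)^2/(4*7)
= 76.5678/28 = 2.7346


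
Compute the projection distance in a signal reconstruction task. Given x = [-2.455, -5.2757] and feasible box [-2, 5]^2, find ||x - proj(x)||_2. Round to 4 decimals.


Project each component onto [-2, 5].
clip(-2.455) = -2.0, clip(-5.2757) = -2.0
Projection = [-2.0, -2.0]
Squared diffs: [0.207, 10.7302]
Distance = sqrt(10.9372) = 3.3071


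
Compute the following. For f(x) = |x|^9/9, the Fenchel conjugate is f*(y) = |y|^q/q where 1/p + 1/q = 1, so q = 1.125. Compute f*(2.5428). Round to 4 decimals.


The conjugate exponent q satisfies 1/p + 1/q = 1.
p = 9, so q = 9/(9 - 1) = 1.125
|y|^q = 2.5428^1.125 = 2.8574
f*(2.5428) = 2.8574 / 1.125 = 2.5399


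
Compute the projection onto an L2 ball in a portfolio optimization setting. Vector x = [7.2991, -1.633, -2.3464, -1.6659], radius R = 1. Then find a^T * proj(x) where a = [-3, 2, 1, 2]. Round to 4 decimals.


Step 1: Compute ||x|| (intermediates to 6 decimals).
||x|| = sqrt(7.2991^2 + (-1.633)^2 + (-2.3464)^2 + (-1.6659)^2) = 8.014011
Step 2: Project.
Since ||x|| > R, scale = R/||x|| = 1/8.014011 = 0.124781, proj(x) = scale * x
proj(x) = [0.910789, -0.203767, -0.292786, -0.207873]
Step 3: Dot product.
a^T * proj(x) = -3*0.910789 + 2*(-0.203767) + 1*(-0.292786) + 2*(-0.207873) = -3.8484


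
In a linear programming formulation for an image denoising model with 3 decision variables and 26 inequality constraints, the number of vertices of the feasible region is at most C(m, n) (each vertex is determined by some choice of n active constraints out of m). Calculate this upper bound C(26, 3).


Each vertex corresponds to some choice of n active constraints out of m, so the number of vertices is at most C(m, n) = m! / (n!(m-n)!).
m = 26, n = 3
Numerator: 26 * 25 * 24
Denominator: 3! = 6
C(26, 3) = 2600


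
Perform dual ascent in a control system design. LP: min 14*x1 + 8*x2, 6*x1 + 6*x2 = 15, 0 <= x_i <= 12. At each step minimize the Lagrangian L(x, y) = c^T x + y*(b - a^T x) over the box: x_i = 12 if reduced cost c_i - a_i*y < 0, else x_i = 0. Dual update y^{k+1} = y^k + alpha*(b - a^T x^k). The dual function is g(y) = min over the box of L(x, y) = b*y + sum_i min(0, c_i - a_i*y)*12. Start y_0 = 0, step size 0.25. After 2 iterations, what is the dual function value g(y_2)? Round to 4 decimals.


Dual ascent for LP: min 14*x1 + 8*x2, 6*x1 + 6*x2 = 15, 0 <= x_i <= 12
Step 1: y^k = 0.0, reduced costs: (14.0, 8.0)
  x^k = (0.0, 0.0), subgradient = b - a^T x = 15.0
  y^{k+1} = 0.0 + 0.25*15.0 = 3.75
Step 2: y^k = 3.75, reduced costs: (-8.5, -14.5)
  x^k = (12.0, 12.0), subgradient = b - a^T x = -129.0
  y^{k+1} = 3.75 + 0.25*-129.0 = -28.5
Dual objective at y_2 = -28.5: reduced costs (185.0, 179.0), box minimizer x = (0.0, 0.0)
g(y_2) = b*y + (c1 - a1*y)*x1 + (c2 - a2*y)*x2 = 15*(-28.5) + 185.0*0.0 + 179.0*0.0 = -427.5 + 0.0 + 0.0 = -427.5


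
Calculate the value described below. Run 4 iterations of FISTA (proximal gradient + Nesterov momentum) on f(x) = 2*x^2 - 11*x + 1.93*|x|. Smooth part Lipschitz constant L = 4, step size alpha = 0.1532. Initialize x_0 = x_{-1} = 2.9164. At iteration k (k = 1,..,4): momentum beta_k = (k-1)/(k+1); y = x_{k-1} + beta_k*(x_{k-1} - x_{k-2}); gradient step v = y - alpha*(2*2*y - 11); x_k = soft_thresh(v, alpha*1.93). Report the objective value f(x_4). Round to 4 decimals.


FISTA on f(x) = 2*x^2 - 11*x + 1.93*|x|
L = 4, alpha = 0.1532
Iteration 1: beta = 0.0, y = 2.9164 + 0.0*(2.9164 - 2.9164) = 2.9164
  grad(y) = 0.6656, v = y - alpha*grad = 2.8144
  prox(v) = soft_thresh(2.8144, 0.2957) = 2.5188
Iteration 2: beta = 0.3333, y = 2.5188 + 0.3333*(2.5188 - 2.9164) = 2.3862
  grad(y) = -1.4552, v = y - alpha*grad = 2.6091
  prox(v) = soft_thresh(2.6091, 0.2957) = 2.3135
Iteration 3: beta = 0.5, y = 2.3135 + 0.5*(2.3135 - 2.5188) = 2.2108
  grad(y) = -2.1567, v = y - alpha*grad = 2.5412
  prox(v) = soft_thresh(2.5412, 0.2957) = 2.2456
Iteration 4: beta = 0.6, y = 2.2456 + 0.6*(2.2456 - 2.3135) = 2.2048
  grad(y) = -2.1808, v = y - alpha*grad = 2.5389
  prox(v) = soft_thresh(2.5389, 0.2957) = 2.2432
f(x_4) = 2*2.2432^2 - 11*2.2432 + 1.93*|2.2432| = -10.2819


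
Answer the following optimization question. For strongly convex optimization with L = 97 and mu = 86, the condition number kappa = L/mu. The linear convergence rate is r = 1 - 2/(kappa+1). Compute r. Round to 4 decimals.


Step 1: Compute the condition number.
kappa = L/mu = 97/86 = 1.1279
Step 2: Compute the convergence rate.
r = 1 - 2/(kappa + 1) = 1 - 2*mu/(L + mu) = (L - mu)/(L + mu) = 11/183 = 0.0601


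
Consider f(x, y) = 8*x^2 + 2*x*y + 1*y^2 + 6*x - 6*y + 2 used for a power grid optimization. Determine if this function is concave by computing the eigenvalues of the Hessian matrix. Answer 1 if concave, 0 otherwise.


The Hessian of f(x,y) = 8*x^2 + 2*x*y + 1*y^2 + 6*x - 6*y + 2 is:
H = [[16, 2], [2, 2]]
Trace = 16 + 2 = 18
Determinant = 16*2 - (2)^2 = 28
Discriminant = (18)^2 - 4*28 = 212.0
Eigenvalues: lambda_1 = 1.7199, lambda_2 = 16.2801
The function is not concave.

0


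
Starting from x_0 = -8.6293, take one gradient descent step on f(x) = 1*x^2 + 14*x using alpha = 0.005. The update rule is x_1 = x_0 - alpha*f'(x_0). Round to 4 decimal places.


We compute the gradient at x_0 and apply the update.
f'(x) = 2*x + 14
f'(-8.6293) = 2*-8.6293 + 14 = -3.2586
x_1 = -8.6293 - 0.005*-3.2586 = -8.613


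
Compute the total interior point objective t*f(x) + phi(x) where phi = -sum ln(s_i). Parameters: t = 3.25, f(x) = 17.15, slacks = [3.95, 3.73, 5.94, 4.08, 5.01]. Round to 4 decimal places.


Step 1: Compute log-barrier.
ln values: [1.3737, 1.3164, 1.7817, 1.4061, 1.6114]
phi = -(1.3737 + 1.3164 + 1.7817 + 1.4061 + 1.6114) = -7.4894
Step 2: Compute augmented objective.
t*f(x) = 3.25*17.15 = 55.7375
Total = 55.7375 - 7.4894 = 48.2481


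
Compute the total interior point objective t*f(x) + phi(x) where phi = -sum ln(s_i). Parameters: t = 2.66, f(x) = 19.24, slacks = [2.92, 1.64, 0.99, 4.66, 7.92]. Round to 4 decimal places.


Step 1: Compute log-barrier.
ln values: [1.0716, 0.4947, -0.0101, 1.539, 2.0694]
phi = -(1.0716 + 0.4947 - 0.0101 + 1.539 + 2.0694) = -5.1646
Step 2: Compute augmented objective.
t*f(x) = 2.66*19.24 = 51.1784
Total = 51.1784 - 5.1646 = 46.0138


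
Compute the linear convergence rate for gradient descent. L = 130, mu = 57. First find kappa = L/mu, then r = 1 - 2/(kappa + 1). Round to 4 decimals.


Step 1: Compute the condition number.
kappa = L/mu = 130/57 = 2.2807
Step 2: Compute the convergence rate.
r = 1 - 2/(kappa + 1) = 1 - 2*mu/(L + mu) = (L - mu)/(L + mu) = 73/187 = 0.3904


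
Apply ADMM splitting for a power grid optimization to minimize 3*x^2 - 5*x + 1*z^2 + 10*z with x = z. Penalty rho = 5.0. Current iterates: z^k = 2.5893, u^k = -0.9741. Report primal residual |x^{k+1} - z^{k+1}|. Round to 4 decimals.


ADMM iteration with rho = 5.0, z^k = 2.5893, u^k = -0.9741
Step 1: x-update.
Minimize 3*x^2 - 5*x + (5.0/2)*(x - 2.5893 - 0.9741)^2
FOC: (2*3 + 5.0)*x = 5 + 5.0*(2.5893 + 0.9741)
x^{k+1} = 2.0743
Step 2: z-update.
Minimize 1*z^2 + 10*z + (5.0/2)*(2.0743 - z - 0.9741)^2
FOC: (2*1 + 5.0)*z = -10 + 5.0*(2.0743 - 0.9741)
z^{k+1} = -0.6427
Step 3: u-update.
u^{k+1} = -0.9741 + 2.0743 + 0.6427 = 1.7429
Step 4: Primal residual = |2.0743 + 0.6427| = 2.717


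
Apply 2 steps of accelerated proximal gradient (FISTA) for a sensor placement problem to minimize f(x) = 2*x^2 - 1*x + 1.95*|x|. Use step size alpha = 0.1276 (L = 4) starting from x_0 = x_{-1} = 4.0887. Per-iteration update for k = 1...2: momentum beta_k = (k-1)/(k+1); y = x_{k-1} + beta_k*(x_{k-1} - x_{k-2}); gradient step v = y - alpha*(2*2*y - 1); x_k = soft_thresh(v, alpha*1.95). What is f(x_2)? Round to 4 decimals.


FISTA on f(x) = 2*x^2 - 1*x + 1.95*|x|
L = 4, alpha = 0.1276
Iteration 1: beta = 0.0, y = 4.0887 + 0.0*(4.0887 - 4.0887) = 4.0887
  grad(y) = 15.3548, v = y - alpha*grad = 2.1294
  prox(v) = soft_thresh(2.1294, 0.2488) = 1.8806
Iteration 2: beta = 0.3333, y = 1.8806 + 0.3333*(1.8806 - 4.0887) = 1.1446
  grad(y) = 3.5783, v = y - alpha*grad = 0.688
  prox(v) = soft_thresh(0.688, 0.2488) = 0.4392
f(x_2) = 2*0.4392^2 - 1*0.4392 + 1.95*|0.4392| = 0.8029


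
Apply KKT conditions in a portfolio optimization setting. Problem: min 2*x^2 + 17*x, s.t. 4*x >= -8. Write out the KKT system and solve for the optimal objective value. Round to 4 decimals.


Step 1: Try lambda = 0 (constraint inactive).
x_unc = -17/(2*2) = -4.25
Check: 4*-4.25 = -17.0 < -8 -- violated!
Step 2: Constraint must be active: 4*x = -8
x* = -8/4 = -2.0
lambda = (2*2*(-2.0) + 17)/4 = 2.25
Step 3: Compute optimal value.
f(x*) = 2*(-2.0)^2 + 17*(-2.0) = -26.0


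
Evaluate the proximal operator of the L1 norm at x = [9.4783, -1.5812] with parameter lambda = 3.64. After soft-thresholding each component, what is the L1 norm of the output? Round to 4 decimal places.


Soft-thresholding with lambda = 3.64:
prox(9.4783) = sign(9.4783)*max(|9.4783| - 3.64, 0) = 5.8383
prox(-1.5812) = sign(-1.5812)*max(|-1.5812| - 3.64, 0) = 0.0
prox(x) = [5.8383, 0.0]
||prox(x)||_1 = 5.8383 + 0.0 = 5.8383


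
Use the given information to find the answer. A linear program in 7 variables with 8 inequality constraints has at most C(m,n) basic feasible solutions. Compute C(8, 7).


Each vertex corresponds to some choice of n active constraints out of m, so the number of vertices is at most C(m, n) = m! / (n!(m-n)!).
m = 8, n = 7
Numerator: 8 * 7 * 6 * 5 * 4 * 3 * 2
Denominator: 7! = 5040
C(8, 7) = 8


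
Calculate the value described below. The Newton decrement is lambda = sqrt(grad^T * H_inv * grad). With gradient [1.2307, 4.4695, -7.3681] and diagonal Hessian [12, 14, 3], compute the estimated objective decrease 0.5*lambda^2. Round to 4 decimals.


Step 1: H is diagonal, so H^(-1) * g = [0.1026, 0.3193, -2.456].
Step 2: g^T H^(-1) g = sum_i g_i^2 / H_ii
  = (1.2307)^2/12 + (4.4695)^2/14 + (-7.3681)^2/3
  = 0.1262 + 1.4269 + 18.0963 = 19.6494
Step 3: Objective decrease = 0.5 * g^T H^(-1) g = 9.8247


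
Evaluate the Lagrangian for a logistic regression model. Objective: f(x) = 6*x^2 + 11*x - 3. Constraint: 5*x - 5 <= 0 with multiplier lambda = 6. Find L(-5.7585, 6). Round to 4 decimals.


Step 1: Evaluate f(x).
f(-5.7585) = 6*(-5.7585)^2 + 11*(-5.7585) - 3 = 132.6184
Step 2: Evaluate g(x).
g(-5.7585) = 5*-5.7585 - 5 = -33.7925
Step 3: Compute Lagrangian.
L = 132.6184 + 6*-33.7925 = -70.1366


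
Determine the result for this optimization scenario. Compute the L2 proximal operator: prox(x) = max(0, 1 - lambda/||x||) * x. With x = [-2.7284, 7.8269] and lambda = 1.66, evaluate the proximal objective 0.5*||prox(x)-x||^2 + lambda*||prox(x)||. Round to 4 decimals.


Step 1: Compute ||x||.
||x|| = 8.2888
Step 2: Compute scaling factor.
scale = max(0, 1 - 1.66/8.2888) = 0.7997
Step 3: prox(x) = [-2.182, 6.2594]
||prox(x)|| = 6.6288
Step 4: Proximal objective.
0.5*||prox-x||^2 = 1.3778
lambda*||prox|| = 11.0038
Total = 12.3816


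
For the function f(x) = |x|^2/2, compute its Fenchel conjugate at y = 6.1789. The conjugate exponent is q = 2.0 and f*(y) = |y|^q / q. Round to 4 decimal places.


The conjugate exponent q satisfies 1/p + 1/q = 1.
p = 2, so q = 2/(2 - 1) = 2.0
|y|^q = 6.1789^2.0 = 38.1788
f*(6.1789) = 38.1788 / 2.0 = 19.0894


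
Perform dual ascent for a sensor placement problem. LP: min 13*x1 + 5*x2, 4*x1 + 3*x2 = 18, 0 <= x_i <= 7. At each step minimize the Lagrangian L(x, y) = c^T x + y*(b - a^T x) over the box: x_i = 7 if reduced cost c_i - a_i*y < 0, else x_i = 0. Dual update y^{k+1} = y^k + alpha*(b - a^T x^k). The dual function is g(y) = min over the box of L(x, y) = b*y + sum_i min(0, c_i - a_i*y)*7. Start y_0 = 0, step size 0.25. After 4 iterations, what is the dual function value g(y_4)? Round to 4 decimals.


Dual ascent for LP: min 13*x1 + 5*x2, 4*x1 + 3*x2 = 18, 0 <= x_i <= 7
Step 1: y^k = 0.0, reduced costs: (13.0, 5.0)
  x^k = (0.0, 0.0), subgradient = b - a^T x = 18.0
  y^{k+1} = 0.0 + 0.25*18.0 = 4.5
Step 2: y^k = 4.5, reduced costs: (-5.0, -8.5)
  x^k = (7.0, 7.0), subgradient = b - a^T x = -31.0
  y^{k+1} = 4.5 + 0.25*-31.0 = -3.25
Step 3: y^k = -3.25, reduced costs: (26.0, 14.75)
  x^k = (0.0, 0.0), subgradient = b - a^T x = 18.0
  y^{k+1} = -3.25 + 0.25*18.0 = 1.25
Step 4: y^k = 1.25, reduced costs: (8.0, 1.25)
  x^k = (0.0, 0.0), subgradient = b - a^T x = 18.0
  y^{k+1} = 1.25 + 0.25*18.0 = 5.75
Dual objective at y_4 = 5.75: reduced costs (-10.0, -12.25), box minimizer x = (7.0, 7.0)
g(y_4) = b*y + (c1 - a1*y)*x1 + (c2 - a2*y)*x2 = 18*5.75 + (-10.0)*7.0 + (-12.25)*7.0 = 103.5 - 70.0 - 85.75 = -52.25


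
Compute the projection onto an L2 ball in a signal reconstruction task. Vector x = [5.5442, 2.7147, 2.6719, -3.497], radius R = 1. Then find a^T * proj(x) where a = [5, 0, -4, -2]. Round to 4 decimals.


Step 1: Compute ||x|| (intermediates to 6 decimals).
||x|| = sqrt(5.5442^2 + 2.7147^2 + 2.6719^2 + (-3.497)^2) = 7.58128
Step 2: Project.
Since ||x|| > R, scale = R/||x|| = 1/7.58128 = 0.131904, proj(x) = scale * x
proj(x) = [0.731302, 0.35808, 0.352434, -0.461268]
Step 3: Dot product.
a^T * proj(x) = 5*0.731302 + 0*0.35808 - 4*0.352434 - 2*(-0.461268) = 3.1693


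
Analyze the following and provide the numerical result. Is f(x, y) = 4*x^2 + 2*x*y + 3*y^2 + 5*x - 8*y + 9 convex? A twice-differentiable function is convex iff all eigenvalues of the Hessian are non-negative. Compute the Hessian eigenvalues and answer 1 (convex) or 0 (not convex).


The Hessian of f(x,y) = 4*x^2 + 2*x*y + 3*y^2 + 5*x - 8*y + 9 is:
H = [[8, 2], [2, 6]]
Trace = 8 + 6 = 14
Determinant = 8*6 - (2)^2 = 44
Discriminant = (14)^2 - 4*44 = 20.0
Eigenvalues: lambda_1 = 4.7639, lambda_2 = 9.2361
The function is convex.

1


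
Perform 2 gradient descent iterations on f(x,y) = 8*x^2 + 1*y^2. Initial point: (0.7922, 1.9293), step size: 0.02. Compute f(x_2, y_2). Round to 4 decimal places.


Gradient descent on f(x,y) = 8*x^2 + 1*y^2.
Starting point: (0.7922, 1.9293), alpha = 0.02
Step 1: grad_x = 2*8*0.7922 = 12.6752, grad_y = 2*1*1.9293 = 3.8586
  x_1 = 0.7922 - 0.02*12.6752 = 0.5387
  y_1 = 1.9293 - 0.02*3.8586 = 1.8521
Step 2: grad_x = 2*8*0.5387 = 8.6191, grad_y = 2*1*1.8521 = 3.7043
  x_2 = 0.5387 - 0.02*8.6191 = 0.3663
  y_2 = 1.8521 - 0.02*3.7043 = 1.778
f(0.3663, 1.778) = 8*0.3663^2 + 1*1.778^2 = 4.2349


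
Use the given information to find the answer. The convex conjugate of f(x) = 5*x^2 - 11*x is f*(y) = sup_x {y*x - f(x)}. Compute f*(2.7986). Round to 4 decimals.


f*(y) = sup_x {y*x - a*x^2 - b*x} = sup_x {(y-b)*x - a*x^2}
FOC: (y - b) - 2a*x = 0 => x* = (y - b)/(2a)
x* = (2.7986 + 11)/(2*5) = 1.3799
f*(2.7986) = (y-b)^2/(4a) = (2.7986 + 11)^2/(4*5)
= 190.4014/20 = 9.5201


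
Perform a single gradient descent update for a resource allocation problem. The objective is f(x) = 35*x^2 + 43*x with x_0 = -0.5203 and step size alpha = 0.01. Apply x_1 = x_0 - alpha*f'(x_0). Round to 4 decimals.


We compute the gradient at x_0 and apply the update.
f'(x) = 70*x + 43
f'(-0.5203) = 70*-0.5203 + 43 = 6.579
x_1 = -0.5203 - 0.01*6.579 = -0.5861


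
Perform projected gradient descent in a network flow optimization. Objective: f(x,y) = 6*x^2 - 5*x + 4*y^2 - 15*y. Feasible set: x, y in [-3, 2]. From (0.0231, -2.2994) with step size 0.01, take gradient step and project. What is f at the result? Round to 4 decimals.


Step 1: Compute gradient at (0.0231, -2.2994).
grad_x = 2*6*0.0231 - 5 = -4.7228
grad_y = 2*4*-2.2994 - 15 = -33.3952
Step 2: Gradient step.
x_raw = 0.0231 - 0.01*-4.7228 = 0.0703
y_raw = -2.2994 - 0.01*-33.3952 = -1.9654
Step 3: Project onto [-3, 2].
x_proj = clip(0.0703) = 0.0703
y_proj = clip(-1.9654) = -1.9654
Step 4: Evaluate f.
f(0.0703, -1.9654) = 44.6117


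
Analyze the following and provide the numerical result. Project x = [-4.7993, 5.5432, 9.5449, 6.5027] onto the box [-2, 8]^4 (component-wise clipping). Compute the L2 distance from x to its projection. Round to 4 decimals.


Project each component onto [-2, 8].
clip(-4.7993) = -2.0, clip(5.5432) = 5.5432, clip(9.5449) = 8.0, clip(6.5027) = 6.5027
Projection = [-2.0, 5.5432, 8.0, 6.5027]
Squared diffs: [7.8361, 0.0, 2.3867, 0.0]
Distance = sqrt(10.2228) = 3.1973


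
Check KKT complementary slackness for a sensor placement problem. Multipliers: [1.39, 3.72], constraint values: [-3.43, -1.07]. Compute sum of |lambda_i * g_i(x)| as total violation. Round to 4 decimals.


KKT complementary slackness check:
lambda_1 * g_1 = 1.39 * -3.43 = -4.7677
lambda_2 * g_2 = 3.72 * -1.07 = -3.9804
Total violation = 4.7677 + 3.9804 = 8.7481


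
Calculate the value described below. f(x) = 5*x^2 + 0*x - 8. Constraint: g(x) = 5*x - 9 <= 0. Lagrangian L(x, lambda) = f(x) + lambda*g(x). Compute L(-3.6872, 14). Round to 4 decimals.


Step 1: Evaluate f(x).
f(-3.6872) = 5*(-3.6872)^2 + 0*(-3.6872) - 8 = 59.9772
Step 2: Evaluate g(x).
g(-3.6872) = 5*-3.6872 - 9 = -27.436
Step 3: Compute Lagrangian.
L = 59.9772 + 14*-27.436 = -324.1268


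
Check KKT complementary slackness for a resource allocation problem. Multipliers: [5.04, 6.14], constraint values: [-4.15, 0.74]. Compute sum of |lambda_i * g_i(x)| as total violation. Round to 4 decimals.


KKT complementary slackness check:
lambda_1 * g_1 = 5.04 * -4.15 = -20.916
lambda_2 * g_2 = 6.14 * 0.74 = 4.5436
Total violation = 20.916 + 4.5436 = 25.4596


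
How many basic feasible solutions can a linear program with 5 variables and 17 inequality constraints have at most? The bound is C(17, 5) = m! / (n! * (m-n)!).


Each vertex corresponds to some choice of n active constraints out of m, so the number of vertices is at most C(m, n) = m! / (n!(m-n)!).
m = 17, n = 5
Numerator: 17 * 16 * 15 * 14 * 13
Denominator: 5! = 120
C(17, 5) = 6188


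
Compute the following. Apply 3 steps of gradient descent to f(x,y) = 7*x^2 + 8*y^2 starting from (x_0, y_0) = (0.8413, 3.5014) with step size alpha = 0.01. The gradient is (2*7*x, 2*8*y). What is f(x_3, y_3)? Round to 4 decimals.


Gradient descent on f(x,y) = 7*x^2 + 8*y^2.
Starting point: (0.8413, 3.5014), alpha = 0.01
Step 1: grad_x = 2*7*0.8413 = 11.7782, grad_y = 2*8*3.5014 = 56.0224
  x_1 = 0.8413 - 0.01*11.7782 = 0.7235
  y_1 = 3.5014 - 0.01*56.0224 = 2.9412
Step 2: grad_x = 2*7*0.7235 = 10.1293, grad_y = 2*8*2.9412 = 47.0588
  x_2 = 0.7235 - 0.01*10.1293 = 0.6222
  y_2 = 2.9412 - 0.01*47.0588 = 2.4706
Step 3: grad_x = 2*7*0.6222 = 8.7112, grad_y = 2*8*2.4706 = 39.5294
  x_3 = 0.6222 - 0.01*8.7112 = 0.5351
  y_3 = 2.4706 - 0.01*39.5294 = 2.0753
f(0.5351, 2.0753) = 7*0.5351^2 + 8*2.0753^2 = 36.4592


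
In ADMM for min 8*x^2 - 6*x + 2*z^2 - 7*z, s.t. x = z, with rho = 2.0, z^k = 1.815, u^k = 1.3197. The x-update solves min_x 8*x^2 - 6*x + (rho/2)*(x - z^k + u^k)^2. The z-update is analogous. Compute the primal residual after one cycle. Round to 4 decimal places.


ADMM iteration with rho = 2.0, z^k = 1.815, u^k = 1.3197
Step 1: x-update.
Minimize 8*x^2 - 6*x + (2.0/2)*(x - 1.815 + 1.3197)^2
FOC: (2*8 + 2.0)*x = 6 + 2.0*(1.815 - 1.3197)
x^{k+1} = 0.3884
Step 2: z-update.
Minimize 2*z^2 - 7*z + (2.0/2)*(0.3884 - z + 1.3197)^2
FOC: (2*2 + 2.0)*z = 7 + 2.0*(0.3884 + 1.3197)
z^{k+1} = 1.736
Step 3: u-update.
u^{k+1} = 1.3197 + 0.3884 - 1.736 = -0.028
Step 4: Primal residual = |0.3884 - 1.736| = 1.3477


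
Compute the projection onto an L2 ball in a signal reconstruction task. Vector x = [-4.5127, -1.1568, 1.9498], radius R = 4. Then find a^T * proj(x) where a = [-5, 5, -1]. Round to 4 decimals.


Step 1: Compute ||x|| (intermediates to 6 decimals).
||x|| = sqrt((-4.5127)^2 + (-1.1568)^2 + 1.9498^2) = 5.050185
Step 2: Project.
Since ||x|| > R, scale = R/||x|| = 4/5.050185 = 0.79205, proj(x) = scale * x
proj(x) = [-3.574284, -0.916243, 1.544339]
Step 3: Dot product.
a^T * proj(x) = -5*(-3.574284) + 5*(-0.916243) - 1*1.544339 = 11.7459


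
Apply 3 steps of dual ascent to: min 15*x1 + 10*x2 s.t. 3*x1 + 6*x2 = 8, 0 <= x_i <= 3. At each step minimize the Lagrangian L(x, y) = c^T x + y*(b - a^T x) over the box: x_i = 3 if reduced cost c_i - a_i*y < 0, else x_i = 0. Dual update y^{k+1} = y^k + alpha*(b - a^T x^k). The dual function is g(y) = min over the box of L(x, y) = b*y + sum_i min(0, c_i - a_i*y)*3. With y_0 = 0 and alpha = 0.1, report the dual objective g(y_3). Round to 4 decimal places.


Dual ascent for LP: min 15*x1 + 10*x2, 3*x1 + 6*x2 = 8, 0 <= x_i <= 3
Step 1: y^k = 0.0, reduced costs: (15.0, 10.0)
  x^k = (0.0, 0.0), subgradient = b - a^T x = 8.0
  y^{k+1} = 0.0 + 0.1*8.0 = 0.8
Step 2: y^k = 0.8, reduced costs: (12.6, 5.2)
  x^k = (0.0, 0.0), subgradient = b - a^T x = 8.0
  y^{k+1} = 0.8 + 0.1*8.0 = 1.6
Step 3: y^k = 1.6, reduced costs: (10.2, 0.4)
  x^k = (0.0, 0.0), subgradient = b - a^T x = 8.0
  y^{k+1} = 1.6 + 0.1*8.0 = 2.4
Dual objective at y_3 = 2.4: reduced costs (7.8, -4.4), box minimizer x = (0.0, 3.0)
g(y_3) = b*y + (c1 - a1*y)*x1 + (c2 - a2*y)*x2 = 8*2.4 + 7.8*0.0 + (-4.4)*3.0 = 19.2 + 0.0 - 13.2 = 6.0


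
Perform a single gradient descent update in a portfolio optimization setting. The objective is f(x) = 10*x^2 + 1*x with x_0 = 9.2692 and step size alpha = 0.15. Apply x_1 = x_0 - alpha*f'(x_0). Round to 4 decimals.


We compute the gradient at x_0 and apply the update.
f'(x) = 20*x + 1
f'(9.2692) = 20*9.2692 + 1 = 186.384
x_1 = 9.2692 - 0.15*186.384 = -18.6884


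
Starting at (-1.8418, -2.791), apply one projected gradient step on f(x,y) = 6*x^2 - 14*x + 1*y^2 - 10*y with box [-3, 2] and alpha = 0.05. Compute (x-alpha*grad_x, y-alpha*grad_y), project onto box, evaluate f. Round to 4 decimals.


Step 1: Compute gradient at (-1.8418, -2.791).
grad_x = 2*6*-1.8418 - 14 = -36.1016
grad_y = 2*1*-2.791 - 10 = -15.582
Step 2: Gradient step.
x_raw = -1.8418 - 0.05*-36.1016 = -0.0367
y_raw = -2.791 - 0.05*-15.582 = -2.0119
Step 3: Project onto [-3, 2].
x_proj = clip(-0.0367) = -0.0367
y_proj = clip(-2.0119) = -2.0119
Step 4: Evaluate f.
f(-0.0367, -2.0119) = 24.6889


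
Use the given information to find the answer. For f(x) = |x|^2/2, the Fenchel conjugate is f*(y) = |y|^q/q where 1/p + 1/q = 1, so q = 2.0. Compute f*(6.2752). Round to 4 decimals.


The conjugate exponent q satisfies 1/p + 1/q = 1.
p = 2, so q = 2/(2 - 1) = 2.0
|y|^q = 6.2752^2.0 = 39.3781
f*(6.2752) = 39.3781 / 2.0 = 19.6891


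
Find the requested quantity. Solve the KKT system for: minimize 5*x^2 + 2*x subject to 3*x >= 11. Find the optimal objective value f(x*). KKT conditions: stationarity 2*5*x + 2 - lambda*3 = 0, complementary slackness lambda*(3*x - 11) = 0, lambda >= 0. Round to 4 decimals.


Step 1: Try lambda = 0 (constraint inactive).
x_unc = -2/(2*5) = -0.2
Check: 3*-0.2 = -0.6 < 11 -- violated!
Step 2: Constraint must be active: 3*x = 11
x* = 11/3 = 3.6667 (rounded; the exact value 11/3 is used below)
lambda = (2*5*(11/3) + 2)/3 = 12.8889
Step 3: Compute optimal value.
f(x*) = 5*(11/3)^2 + 2*(11/3) = 74.5556


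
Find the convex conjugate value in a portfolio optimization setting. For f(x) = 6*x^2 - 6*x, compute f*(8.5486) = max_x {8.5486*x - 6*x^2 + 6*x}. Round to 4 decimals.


f*(y) = sup_x {y*x - a*x^2 - b*x} = sup_x {(y-b)*x - a*x^2}
FOC: (y - b) - 2a*x = 0 => x* = (y - b)/(2a)
x* = (8.5486 + 6)/(2*6) = 1.2124
f*(8.5486) = (y-b)^2/(4a) = (8.5486 + 6)^2/(4*6)
= 211.6618/24 = 8.8192


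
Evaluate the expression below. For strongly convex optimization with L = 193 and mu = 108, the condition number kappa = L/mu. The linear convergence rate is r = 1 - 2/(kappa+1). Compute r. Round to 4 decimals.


Step 1: Compute the condition number.
kappa = L/mu = 193/108 = 1.787
Step 2: Compute the convergence rate.
r = 1 - 2/(kappa + 1) = 1 - 2*mu/(L + mu) = (L - mu)/(L + mu) = 85/301 = 0.2824


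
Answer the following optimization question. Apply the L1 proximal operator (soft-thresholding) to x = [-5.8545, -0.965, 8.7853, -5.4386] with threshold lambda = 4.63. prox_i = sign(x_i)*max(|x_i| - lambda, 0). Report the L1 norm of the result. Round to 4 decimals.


Soft-thresholding with lambda = 4.63:
prox(-5.8545) = sign(-5.8545)*max(|-5.8545| - 4.63, 0) = -1.2245
prox(-0.965) = sign(-0.965)*max(|-0.965| - 4.63, 0) = 0.0
prox(8.7853) = sign(8.7853)*max(|8.7853| - 4.63, 0) = 4.1553
prox(-5.4386) = sign(-5.4386)*max(|-5.4386| - 4.63, 0) = -0.8086
prox(x) = [-1.2245, 0.0, 4.1553, -0.8086]
||prox(x)||_1 = 1.2245 + 0.0 + 4.1553 + 0.8086 = 6.1884


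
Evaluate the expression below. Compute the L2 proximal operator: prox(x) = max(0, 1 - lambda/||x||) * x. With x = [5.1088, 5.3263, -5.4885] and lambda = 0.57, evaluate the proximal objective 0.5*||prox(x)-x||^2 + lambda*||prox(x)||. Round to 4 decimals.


Step 1: Compute ||x||.
||x|| = 9.1974
Step 2: Compute scaling factor.
scale = max(0, 1 - 0.57/9.1974) = 0.938
Step 3: prox(x) = [4.7922, 4.9962, -5.1484]
||prox(x)|| = 8.6274
Step 4: Proximal objective.
0.5*||prox-x||^2 = 0.1625
lambda*||prox|| = 4.9176
Total = 5.0801


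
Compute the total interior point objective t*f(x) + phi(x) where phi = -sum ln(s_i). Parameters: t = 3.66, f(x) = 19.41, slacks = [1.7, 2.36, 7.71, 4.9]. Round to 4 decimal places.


Step 1: Compute log-barrier.
ln values: [0.5306, 0.8587, 2.0425, 1.5892]
phi = -(0.5306 + 0.8587 + 2.0425 + 1.5892) = -5.021
Step 2: Compute augmented objective.
t*f(x) = 3.66*19.41 = 71.0406
Total = 71.0406 - 5.021 = 66.0196


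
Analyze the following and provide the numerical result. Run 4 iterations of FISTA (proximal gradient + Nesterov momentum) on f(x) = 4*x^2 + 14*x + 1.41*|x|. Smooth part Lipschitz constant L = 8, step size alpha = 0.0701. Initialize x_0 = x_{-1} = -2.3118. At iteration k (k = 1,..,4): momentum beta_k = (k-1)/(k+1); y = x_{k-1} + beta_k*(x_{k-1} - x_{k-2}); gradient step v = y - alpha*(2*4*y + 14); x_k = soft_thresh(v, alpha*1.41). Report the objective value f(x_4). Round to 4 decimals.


FISTA on f(x) = 4*x^2 + 14*x + 1.41*|x|
L = 8, alpha = 0.0701
Iteration 1: beta = 0.0, y = -2.3118 + 0.0*(-2.3118 + 2.3118) = -2.3118
  grad(y) = -4.4944, v = y - alpha*grad = -1.9967
  prox(v) = soft_thresh(-1.9967, 0.0988) = -1.8979
Iteration 2: beta = 0.3333, y = -1.8979 + 0.3333*(-1.8979 + 2.3118) = -1.7599
  grad(y) = -0.0795, v = y - alpha*grad = -1.7544
  prox(v) = soft_thresh(-1.7544, 0.0988) = -1.6555
Iteration 3: beta = 0.5, y = -1.6555 + 0.5*(-1.6555 + 1.8979) = -1.5343
  grad(y) = 1.7253, v = y - alpha*grad = -1.6553
  prox(v) = soft_thresh(-1.6553, 0.0988) = -1.5564
Iteration 4: beta = 0.6, y = -1.5564 + 0.6*(-1.5564 + 1.6555) = -1.497
  grad(y) = 2.0241, v = y - alpha*grad = -1.6389
  prox(v) = soft_thresh(-1.6389, 0.0988) = -1.54
f(x_4) = 4*(-1.54)^2 + 14*(-1.54) + 1.41*|-1.54| = -9.9022


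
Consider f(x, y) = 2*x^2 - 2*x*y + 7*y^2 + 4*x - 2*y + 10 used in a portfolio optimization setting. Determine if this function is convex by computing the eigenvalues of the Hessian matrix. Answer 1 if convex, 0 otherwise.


The Hessian of f(x,y) = 2*x^2 - 2*x*y + 7*y^2 + 4*x - 2*y + 10 is:
H = [[4, -2], [-2, 14]]
Trace = 4 + 14 = 18
Determinant = 4*14 - (-2)^2 = 52
Discriminant = (18)^2 - 4*52 = 116.0
Eigenvalues: lambda_1 = 3.6148, lambda_2 = 14.3852
The function is convex.

1


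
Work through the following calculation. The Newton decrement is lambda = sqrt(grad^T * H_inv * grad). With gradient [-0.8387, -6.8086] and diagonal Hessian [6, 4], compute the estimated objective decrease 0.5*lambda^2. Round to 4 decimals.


Step 1: H is diagonal, so H^(-1) * g = [-0.1398, -1.7022].
Step 2: g^T H^(-1) g = sum_i g_i^2 / H_ii
  = (-0.8387)^2/6 + (-6.8086)^2/4
  = 0.1172 + 11.5893 = 11.7065
Step 3: Objective decrease = 0.5 * g^T H^(-1) g = 5.8532
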